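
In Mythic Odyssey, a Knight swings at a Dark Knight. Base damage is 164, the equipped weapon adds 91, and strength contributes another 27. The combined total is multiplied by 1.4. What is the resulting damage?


Sum base + weapon + str = 164 + 91 + 27 = 282
Multiply by 1.4:
282 * 1.4 = 394.8

394.8 damage


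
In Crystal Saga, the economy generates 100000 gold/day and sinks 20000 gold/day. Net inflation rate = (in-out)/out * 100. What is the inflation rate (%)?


Net gold = 100000 - 20000 = 80000
Inflation rate = net / sunk * 100 = 80000 / 20000 * 100
= 4.0 * 100
= 400.00%

400.00%


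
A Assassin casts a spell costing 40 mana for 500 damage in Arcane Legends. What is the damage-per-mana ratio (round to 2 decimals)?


Efficiency = damage / mana
= 500 / 40
= 12.50

12.50 dmg/mana


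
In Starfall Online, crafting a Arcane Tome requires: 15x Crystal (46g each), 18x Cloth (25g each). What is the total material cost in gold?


Cost breakdown:
  Crystal: 15 * 46 = 690
  Cloth: 18 * 25 = 450
Total = 690 + 450 = 1140

1140 gold


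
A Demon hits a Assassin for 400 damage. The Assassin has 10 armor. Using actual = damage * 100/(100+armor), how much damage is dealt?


actual = 400 * 100 / (100 + 10)
= 400 * 100 / 110
= 40000 / 110
= 363.64

363.64 damage


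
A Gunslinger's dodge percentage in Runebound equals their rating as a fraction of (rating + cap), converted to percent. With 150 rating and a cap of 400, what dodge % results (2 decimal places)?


dodge% = 150 / (150 + 400) * 100
= 150 / 550 * 100
= 0.272727 * 100
= 27.27%

27.27%


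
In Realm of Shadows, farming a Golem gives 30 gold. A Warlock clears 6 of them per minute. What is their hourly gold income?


Gold per minute = 30 * 6 = 180
Gold per hour = 180 * 60 = 10800

10800 gold/hour


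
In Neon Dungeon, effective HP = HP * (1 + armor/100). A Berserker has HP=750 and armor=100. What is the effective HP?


EHP = 750 * (1 + 100/100)
= 750 * (1 + 1.0)
= 750 * 2.0
= 1500.0

1500.0 EHP


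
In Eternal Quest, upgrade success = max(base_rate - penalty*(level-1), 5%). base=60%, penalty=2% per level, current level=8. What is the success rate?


raw_rate = 60 - 2 * (8 - 1)
= 60 - 2 * 7
= 60 - 14
= 46
Apply floor: max(46, 5) = 46%

46%


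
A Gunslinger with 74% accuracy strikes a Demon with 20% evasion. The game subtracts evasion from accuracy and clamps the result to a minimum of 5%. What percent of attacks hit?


accuracy - evasion = 74 - 20 = 54
Apply floor: max(54, 5) = 54
Hit chance = 54%

54%


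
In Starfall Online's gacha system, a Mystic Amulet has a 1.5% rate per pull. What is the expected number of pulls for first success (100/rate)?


Expected pulls for a geometric distribution = 1/p = 100 / rate%
= 100 / 1.5
= 66.67

66.67 pulls


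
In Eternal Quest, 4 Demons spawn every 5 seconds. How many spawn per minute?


Spawns per minute = count * (60 / interval)
= 4 * (60 / 5)
= 4 * 12.0
= 48.0

48.0 per minute


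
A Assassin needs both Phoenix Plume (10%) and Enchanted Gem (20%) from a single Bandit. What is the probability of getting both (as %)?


For independent events, P(both) = P(A) * P(B)
= 10% * 20%
= 200 / 100 %
= 2.0%

2.0%


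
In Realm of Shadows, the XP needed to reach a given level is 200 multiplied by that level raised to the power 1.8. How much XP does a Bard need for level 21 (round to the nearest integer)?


XP = 200 * level^1.8
Substitute level = 21:
XP = 200 * 21^1.8
= 200 * 239.8804
= 47976

47976 XP


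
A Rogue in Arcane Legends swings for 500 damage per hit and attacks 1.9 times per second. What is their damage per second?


DPS = damage * attack_speed
= 500 * 1.9
= 950.0

950.0 DPS


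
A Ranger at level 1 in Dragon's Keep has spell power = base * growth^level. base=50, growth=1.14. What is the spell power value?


value = base * growth^level
= 50 * 1.14^1
= 50 * 1.14
= 57.00

57.00 spell power


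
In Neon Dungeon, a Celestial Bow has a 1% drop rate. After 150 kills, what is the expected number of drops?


Expected drops = kills * (drop_rate / 100)
= 150 * (1 / 100)
= 150 * 0.01
= 1.5

1.5 drops


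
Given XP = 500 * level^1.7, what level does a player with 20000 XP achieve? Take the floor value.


XP = 500 * level^1.7, so level = (XP / 500)^(1/1.7)
= (20000 / 500)^(1/1.7)
= 40.0^0.5882
= 8.7577
Floor: level = 8

level 8


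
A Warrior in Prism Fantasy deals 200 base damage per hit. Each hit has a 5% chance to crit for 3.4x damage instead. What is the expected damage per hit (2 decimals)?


E[dmg] = base * (1 + crit_chance * (crit_mult - 1))
cc as decimal = 5/100 = 0.05
cm - 1 = 3.4 - 1 = 2.4
Bonus factor = 0.05 * 2.4 = 0.12
Total multiplier = 1 + 0.12 = 1.12
Expected damage = 200 * 1.12 = 224.00

224.00 damage


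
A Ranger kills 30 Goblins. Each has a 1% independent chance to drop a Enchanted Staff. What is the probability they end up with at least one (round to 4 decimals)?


P(at least one) = 1 - P(none) = 1 - (1-p)^n
p = 1/100 = 0.01
1 - p = 0.99
(1 - p)^30 = 0.99^30 = 0.739700
P(at least one) = 1 - 0.739700 = 0.2603

0.2603


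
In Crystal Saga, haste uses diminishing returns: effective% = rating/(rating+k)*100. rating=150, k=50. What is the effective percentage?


effective% = rating / (rating + k) * 100
= 150 / (150 + 50) * 100
= 150 / 200 * 100
= 0.75 * 100
= 75.00%

75.00%


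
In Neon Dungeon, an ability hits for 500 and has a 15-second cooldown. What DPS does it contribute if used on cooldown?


DPS = damage / cooldown
= 500 / 15
= 33.33

33.33 DPS


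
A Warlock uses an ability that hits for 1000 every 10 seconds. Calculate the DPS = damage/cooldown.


DPS = damage / cooldown
= 1000 / 10
= 100.00

100.00 DPS


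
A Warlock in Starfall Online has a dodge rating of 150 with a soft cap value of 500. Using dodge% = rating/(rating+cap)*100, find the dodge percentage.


dodge% = 150 / (150 + 500) * 100
= 150 / 650 * 100
= 0.230769 * 100
= 23.08%

23.08%


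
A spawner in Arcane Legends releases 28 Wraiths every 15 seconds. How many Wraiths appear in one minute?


Spawns per minute = count * (60 / interval)
= 28 * (60 / 15)
= 28 * 4.0
= 112.0

112.0 per minute


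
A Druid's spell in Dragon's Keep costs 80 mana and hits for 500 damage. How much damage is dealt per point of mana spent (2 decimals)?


Efficiency = damage / mana
= 500 / 80
= 6.25

6.25 dmg/mana


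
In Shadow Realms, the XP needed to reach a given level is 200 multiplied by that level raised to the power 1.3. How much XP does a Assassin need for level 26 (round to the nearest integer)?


XP = 200 * level^1.3
Substitute level = 26:
XP = 200 * 26^1.3
= 200 * 69.098
= 13820

13820 XP


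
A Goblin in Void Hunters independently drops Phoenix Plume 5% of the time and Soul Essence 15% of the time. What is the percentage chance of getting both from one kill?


For independent events, P(both) = P(A) * P(B)
= 5% * 15%
= 75 / 100 %
= 0.75%

0.75%


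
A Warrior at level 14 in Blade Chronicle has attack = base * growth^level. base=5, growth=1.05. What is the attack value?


value = base * growth^level
= 5 * 1.05^14
= 5 * 1.979932
= 9.90

9.90 attack


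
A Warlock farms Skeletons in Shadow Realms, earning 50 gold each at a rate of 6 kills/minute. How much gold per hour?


Gold per minute = 50 * 6 = 300
Gold per hour = 300 * 60 = 18000

18000 gold/hour


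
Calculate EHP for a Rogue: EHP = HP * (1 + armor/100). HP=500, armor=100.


EHP = 500 * (1 + 100/100)
= 500 * (1 + 1.0)
= 500 * 2.0
= 1000.0

1000.0 EHP


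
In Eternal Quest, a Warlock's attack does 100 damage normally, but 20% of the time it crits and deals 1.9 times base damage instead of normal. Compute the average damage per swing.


E[dmg] = base * (1 + crit_chance * (crit_mult - 1))
cc as decimal = 20/100 = 0.2
cm - 1 = 1.9 - 1 = 0.9
Bonus factor = 0.2 * 0.9 = 0.18
Total multiplier = 1 + 0.18 = 1.18
Expected damage = 100 * 1.18 = 118.00

118.00 damage


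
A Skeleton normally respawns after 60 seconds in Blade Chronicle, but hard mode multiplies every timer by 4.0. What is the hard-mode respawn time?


Respawn time = base * multiplier
= 60 * 4.0
= 240.0 seconds

240.0 seconds


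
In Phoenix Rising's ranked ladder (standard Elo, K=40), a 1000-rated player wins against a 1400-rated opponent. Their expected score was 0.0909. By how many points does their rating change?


Elo update: delta = K * (S - Ea), where S = 1 (wins)
S - Ea = 1 - 0.0909 = 0.9091
Rating change = 40 * 0.9091
= 36.36

36.36 rating points


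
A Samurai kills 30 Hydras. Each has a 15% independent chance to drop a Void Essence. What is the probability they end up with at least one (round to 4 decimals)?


P(at least one) = 1 - P(none) = 1 - (1-p)^n
p = 15/100 = 0.15
1 - p = 0.85
(1 - p)^30 = 0.85^30 = 0.007631
P(at least one) = 1 - 0.007631 = 0.9924

0.9924


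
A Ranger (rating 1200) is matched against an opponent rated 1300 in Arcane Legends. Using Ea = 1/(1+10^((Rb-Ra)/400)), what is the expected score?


Elo expected score: Ea = 1/(1 + 10^((Rb-Ra)/400))
Rb - Ra = 1300 - 1200 = 100
(Rb-Ra)/400 = 100/400 = 0.25
10^0.25 = 1.778279
Ea = 1/(1 + 1.778279) = 1/2.778279 = 0.3599

0.3599


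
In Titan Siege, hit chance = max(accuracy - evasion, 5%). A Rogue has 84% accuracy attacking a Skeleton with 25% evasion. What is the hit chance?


accuracy - evasion = 84 - 25 = 59
Apply floor: max(59, 5) = 59
Hit chance = 59%

59%


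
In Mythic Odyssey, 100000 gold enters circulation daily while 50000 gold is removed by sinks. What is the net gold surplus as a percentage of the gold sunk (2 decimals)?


Net gold = 100000 - 50000 = 50000
Inflation rate = net / sunk * 100 = 50000 / 50000 * 100
= 1.0 * 100
= 100.00%

100.00%


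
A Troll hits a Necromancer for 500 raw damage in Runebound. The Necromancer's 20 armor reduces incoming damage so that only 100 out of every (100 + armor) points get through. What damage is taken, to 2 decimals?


actual = 500 * 100 / (100 + 20)
= 500 * 100 / 120
= 50000 / 120
= 416.67

416.67 damage


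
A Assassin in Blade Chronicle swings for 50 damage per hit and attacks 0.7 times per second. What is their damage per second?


DPS = damage * attack_speed
= 50 * 0.7
= 35.0

35.0 DPS


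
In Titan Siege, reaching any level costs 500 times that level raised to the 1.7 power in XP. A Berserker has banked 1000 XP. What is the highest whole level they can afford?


XP = 500 * level^1.7, so level = (XP / 500)^(1/1.7)
= (1000 / 500)^(1/1.7)
= 2.0^0.5882
= 1.5034
Floor: level = 1

level 1


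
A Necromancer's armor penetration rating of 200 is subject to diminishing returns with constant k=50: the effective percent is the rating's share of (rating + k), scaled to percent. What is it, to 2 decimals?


effective% = rating / (rating + k) * 100
= 200 / (200 + 50) * 100
= 200 / 250 * 100
= 0.8 * 100
= 80.00%

80.00%


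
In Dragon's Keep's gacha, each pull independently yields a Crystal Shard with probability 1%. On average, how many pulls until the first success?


Expected pulls for a geometric distribution = 1/p = 100 / rate%
= 100 / 1
= 100.0

100.0 pulls


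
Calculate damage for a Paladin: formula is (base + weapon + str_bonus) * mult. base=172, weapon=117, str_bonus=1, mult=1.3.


Sum base + weapon + str = 172 + 117 + 1 = 290
Multiply by 1.3:
290 * 1.3 = 377.0

377.0 damage


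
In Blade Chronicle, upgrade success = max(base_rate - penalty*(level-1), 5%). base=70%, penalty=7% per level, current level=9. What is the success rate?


raw_rate = 70 - 7 * (9 - 1)
= 70 - 7 * 8
= 70 - 56
= 14
Apply floor: max(14, 5) = 14%

14%


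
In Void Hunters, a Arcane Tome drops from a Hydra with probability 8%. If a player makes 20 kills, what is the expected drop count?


Expected drops = kills * (drop_rate / 100)
= 20 * (8 / 100)
= 20 * 0.08
= 1.6

1.6 drops


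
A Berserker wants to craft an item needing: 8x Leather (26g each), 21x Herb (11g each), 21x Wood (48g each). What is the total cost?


Cost breakdown:
  Leather: 8 * 26 = 208
  Herb: 21 * 11 = 231
  Wood: 21 * 48 = 1008
Total = 208 + 231 + 1008 = 1447

1447 gold


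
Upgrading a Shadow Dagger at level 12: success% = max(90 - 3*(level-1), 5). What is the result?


raw_rate = 90 - 3 * (12 - 1)
= 90 - 3 * 11
= 90 - 33
= 57
Apply floor: max(57, 5) = 57%

57%


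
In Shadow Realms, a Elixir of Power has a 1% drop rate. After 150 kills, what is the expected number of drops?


Expected drops = kills * (drop_rate / 100)
= 150 * (1 / 100)
= 150 * 0.01
= 1.5

1.5 drops


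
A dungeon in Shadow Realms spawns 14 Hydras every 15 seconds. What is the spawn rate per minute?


Spawns per minute = count * (60 / interval)
= 14 * (60 / 15)
= 14 * 4.0
= 56.0

56.0 per minute


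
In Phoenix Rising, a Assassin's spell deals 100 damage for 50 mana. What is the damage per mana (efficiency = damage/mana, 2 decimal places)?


Efficiency = damage / mana
= 100 / 50
= 2.00

2.00 dmg/mana


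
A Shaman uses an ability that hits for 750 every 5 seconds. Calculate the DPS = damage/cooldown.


DPS = damage / cooldown
= 750 / 5
= 150.00

150.00 DPS


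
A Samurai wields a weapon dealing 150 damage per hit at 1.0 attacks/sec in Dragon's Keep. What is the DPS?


DPS = damage * attack_speed
= 150 * 1.0
= 150.0

150.0 DPS


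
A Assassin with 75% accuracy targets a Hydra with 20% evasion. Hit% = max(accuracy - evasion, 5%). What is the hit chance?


accuracy - evasion = 75 - 20 = 55
Apply floor: max(55, 5) = 55
Hit chance = 55%

55%


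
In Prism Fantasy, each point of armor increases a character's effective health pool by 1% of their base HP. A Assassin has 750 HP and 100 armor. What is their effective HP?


EHP = 750 * (1 + 100/100)
= 750 * (1 + 1.0)
= 750 * 2.0
= 1500.0

1500.0 EHP


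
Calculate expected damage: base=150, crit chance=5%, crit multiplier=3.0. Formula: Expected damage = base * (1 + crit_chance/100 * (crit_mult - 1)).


E[dmg] = base * (1 + crit_chance * (crit_mult - 1))
cc as decimal = 5/100 = 0.05
cm - 1 = 3.0 - 1 = 2.0
Bonus factor = 0.05 * 2.0 = 0.1
Total multiplier = 1 + 0.1 = 1.1
Expected damage = 150 * 1.1 = 165.00

165.00 damage


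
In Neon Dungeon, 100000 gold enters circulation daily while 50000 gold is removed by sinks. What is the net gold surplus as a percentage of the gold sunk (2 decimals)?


Net gold = 100000 - 50000 = 50000
Inflation rate = net / sunk * 100 = 50000 / 50000 * 100
= 1.0 * 100
= 100.00%

100.00%


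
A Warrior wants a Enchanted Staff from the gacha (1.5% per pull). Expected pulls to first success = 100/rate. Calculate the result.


Expected pulls for a geometric distribution = 1/p = 100 / rate%
= 100 / 1.5
= 66.67

66.67 pulls


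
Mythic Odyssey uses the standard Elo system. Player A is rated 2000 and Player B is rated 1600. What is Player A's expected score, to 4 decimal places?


Elo expected score: Ea = 1/(1 + 10^((Rb-Ra)/400))
Rb - Ra = 1600 - 2000 = -400
(Rb-Ra)/400 = -400/400 = -1.0
10^-1.0 = 0.1
Ea = 1/(1 + 0.1) = 1/1.1 = 0.9091

0.9091


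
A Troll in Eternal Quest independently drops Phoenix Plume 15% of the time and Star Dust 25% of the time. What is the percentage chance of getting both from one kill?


For independent events, P(both) = P(A) * P(B)
= 15% * 25%
= 375 / 100 %
= 3.75%

3.75%


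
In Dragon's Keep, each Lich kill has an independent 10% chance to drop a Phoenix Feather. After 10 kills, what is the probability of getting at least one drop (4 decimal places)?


P(at least one) = 1 - P(none) = 1 - (1-p)^n
p = 10/100 = 0.1
1 - p = 0.9
(1 - p)^10 = 0.9^10 = 0.348678
P(at least one) = 1 - 0.348678 = 0.6513

0.6513


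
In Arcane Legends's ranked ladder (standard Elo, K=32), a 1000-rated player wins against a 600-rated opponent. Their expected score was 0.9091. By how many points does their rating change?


Elo update: delta = K * (S - Ea), where S = 1 (wins)
S - Ea = 1 - 0.9091 = 0.0909
Rating change = 32 * 0.0909
= 2.91

2.91 rating points


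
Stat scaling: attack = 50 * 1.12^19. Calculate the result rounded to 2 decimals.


value = base * growth^level
= 50 * 1.12^19
= 50 * 8.612762
= 430.64

430.64 attack


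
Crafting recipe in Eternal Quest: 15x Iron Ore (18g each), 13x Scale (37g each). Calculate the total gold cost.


Cost breakdown:
  Iron Ore: 15 * 18 = 270
  Scale: 13 * 37 = 481
Total = 270 + 481 = 751

751 gold


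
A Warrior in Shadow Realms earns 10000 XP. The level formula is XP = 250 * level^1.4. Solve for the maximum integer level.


XP = 250 * level^1.4, so level = (XP / 250)^(1/1.4)
= (10000 / 250)^(1/1.4)
= 40.0^0.7143
= 13.9421
Floor: level = 13

level 13


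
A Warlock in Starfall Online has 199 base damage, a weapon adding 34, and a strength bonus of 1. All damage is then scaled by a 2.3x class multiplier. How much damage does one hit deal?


Sum base + weapon + str = 199 + 34 + 1 = 234
Multiply by 2.3:
234 * 2.3 = 538.2

538.2 damage


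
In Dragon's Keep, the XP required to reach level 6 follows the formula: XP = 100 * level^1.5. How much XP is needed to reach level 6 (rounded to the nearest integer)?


XP = 100 * level^1.5
Substitute level = 6:
XP = 100 * 6^1.5
= 100 * 14.6969
= 1470

1470 XP


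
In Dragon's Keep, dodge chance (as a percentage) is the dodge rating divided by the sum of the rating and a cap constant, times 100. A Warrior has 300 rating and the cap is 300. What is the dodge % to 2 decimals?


dodge% = 300 / (300 + 300) * 100
= 300 / 600 * 100
= 0.5 * 100
= 50.00%

50.00%


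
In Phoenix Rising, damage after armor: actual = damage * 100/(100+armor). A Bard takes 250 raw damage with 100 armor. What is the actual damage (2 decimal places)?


actual = 250 * 100 / (100 + 100)
= 250 * 100 / 200
= 25000 / 200
= 125.00

125.00 damage


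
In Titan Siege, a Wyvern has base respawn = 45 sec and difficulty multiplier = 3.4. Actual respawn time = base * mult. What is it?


Respawn time = base * multiplier
= 45 * 3.4
= 153.0 seconds

153.0 seconds


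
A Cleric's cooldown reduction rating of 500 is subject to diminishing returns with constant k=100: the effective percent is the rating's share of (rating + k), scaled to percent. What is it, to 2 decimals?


effective% = rating / (rating + k) * 100
= 500 / (500 + 100) * 100
= 500 / 600 * 100
= 0.833333 * 100
= 83.33%

83.33%


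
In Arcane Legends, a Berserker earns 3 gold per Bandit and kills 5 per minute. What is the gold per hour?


Gold per minute = 3 * 5 = 15
Gold per hour = 15 * 60 = 900

900 gold/hour


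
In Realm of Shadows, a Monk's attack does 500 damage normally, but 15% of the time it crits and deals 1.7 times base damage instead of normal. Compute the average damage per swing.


E[dmg] = base * (1 + crit_chance * (crit_mult - 1))
cc as decimal = 15/100 = 0.15
cm - 1 = 1.7 - 1 = 0.7
Bonus factor = 0.15 * 0.7 = 0.105
Total multiplier = 1 + 0.105 = 1.105
Expected damage = 500 * 1.105 = 552.50

552.50 damage


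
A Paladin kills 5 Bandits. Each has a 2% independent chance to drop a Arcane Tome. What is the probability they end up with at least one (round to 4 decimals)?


P(at least one) = 1 - P(none) = 1 - (1-p)^n
p = 2/100 = 0.02
1 - p = 0.98
(1 - p)^5 = 0.98^5 = 0.903921
P(at least one) = 1 - 0.903921 = 0.0961

0.0961


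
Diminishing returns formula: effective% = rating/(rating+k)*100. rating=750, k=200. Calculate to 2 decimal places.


effective% = rating / (rating + k) * 100
= 750 / (750 + 200) * 100
= 750 / 950 * 100
= 0.789474 * 100
= 78.95%

78.95%


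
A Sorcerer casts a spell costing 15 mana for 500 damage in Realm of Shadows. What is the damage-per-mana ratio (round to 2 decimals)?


Efficiency = damage / mana
= 500 / 15
= 33.33

33.33 dmg/mana


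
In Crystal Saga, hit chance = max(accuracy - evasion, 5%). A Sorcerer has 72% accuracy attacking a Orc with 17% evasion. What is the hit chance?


accuracy - evasion = 72 - 17 = 55
Apply floor: max(55, 5) = 55
Hit chance = 55%

55%


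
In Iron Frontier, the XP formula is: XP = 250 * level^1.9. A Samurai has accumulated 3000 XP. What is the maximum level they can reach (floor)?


XP = 250 * level^1.9, so level = (XP / 250)^(1/1.9)
= (3000 / 250)^(1/1.9)
= 12.0^0.5263
= 3.6982
Floor: level = 3

level 3


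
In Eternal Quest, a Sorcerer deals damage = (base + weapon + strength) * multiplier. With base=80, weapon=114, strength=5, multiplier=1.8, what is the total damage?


Sum base + weapon + str = 80 + 114 + 5 = 199
Multiply by 1.8:
199 * 1.8 = 358.2

358.2 damage


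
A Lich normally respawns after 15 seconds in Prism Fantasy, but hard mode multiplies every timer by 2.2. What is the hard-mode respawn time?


Respawn time = base * multiplier
= 15 * 2.2
= 33.0 seconds

33.0 seconds


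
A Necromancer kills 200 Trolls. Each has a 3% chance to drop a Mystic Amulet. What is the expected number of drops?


Expected drops = kills * (drop_rate / 100)
= 200 * (3 / 100)
= 200 * 0.03
= 6.0

6.0 drops


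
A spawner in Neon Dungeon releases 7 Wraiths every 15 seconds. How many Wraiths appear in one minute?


Spawns per minute = count * (60 / interval)
= 7 * (60 / 15)
= 7 * 4.0
= 28.0

28.0 per minute


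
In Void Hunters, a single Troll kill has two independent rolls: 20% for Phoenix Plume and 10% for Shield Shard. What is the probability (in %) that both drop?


For independent events, P(both) = P(A) * P(B)
= 20% * 10%
= 200 / 100 %
= 2.0%

2.0%


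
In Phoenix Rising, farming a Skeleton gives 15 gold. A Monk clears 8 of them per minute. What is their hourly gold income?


Gold per minute = 15 * 8 = 120
Gold per hour = 120 * 60 = 7200

7200 gold/hour


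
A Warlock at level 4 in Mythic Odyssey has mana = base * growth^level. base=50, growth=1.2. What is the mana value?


value = base * growth^level
= 50 * 1.2^4
= 50 * 2.0736
= 103.68

103.68 mana


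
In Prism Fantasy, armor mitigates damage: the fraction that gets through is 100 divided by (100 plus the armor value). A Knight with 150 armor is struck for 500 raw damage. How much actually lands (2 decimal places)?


actual = 500 * 100 / (100 + 150)
= 500 * 100 / 250
= 50000 / 250
= 200.00

200.00 damage


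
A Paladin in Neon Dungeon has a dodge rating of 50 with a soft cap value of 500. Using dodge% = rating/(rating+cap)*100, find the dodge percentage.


dodge% = 50 / (50 + 500) * 100
= 50 / 550 * 100
= 0.090909 * 100
= 9.09%

9.09%


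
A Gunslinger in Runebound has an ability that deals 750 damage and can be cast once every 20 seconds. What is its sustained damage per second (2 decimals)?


DPS = damage / cooldown
= 750 / 20
= 37.50

37.50 DPS


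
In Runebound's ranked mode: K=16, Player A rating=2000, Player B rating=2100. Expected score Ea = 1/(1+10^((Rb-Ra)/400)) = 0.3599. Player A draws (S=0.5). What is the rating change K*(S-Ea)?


Elo update: delta = K * (S - Ea), where S = 0.5 (draws)
S - Ea = 0.5 - 0.3599 = 0.1401
Rating change = 16 * 0.1401
= 2.24

2.24 rating points


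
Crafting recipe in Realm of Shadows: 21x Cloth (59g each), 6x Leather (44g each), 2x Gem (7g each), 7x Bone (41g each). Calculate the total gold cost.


Cost breakdown:
  Cloth: 21 * 59 = 1239
  Leather: 6 * 44 = 264
  Gem: 2 * 7 = 14
  Bone: 7 * 41 = 287
Total = 1239 + 264 + 14 + 287 = 1804

1804 gold


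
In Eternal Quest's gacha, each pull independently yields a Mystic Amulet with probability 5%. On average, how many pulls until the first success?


Expected pulls for a geometric distribution = 1/p = 100 / rate%
= 100 / 5
= 20.0

20.0 pulls


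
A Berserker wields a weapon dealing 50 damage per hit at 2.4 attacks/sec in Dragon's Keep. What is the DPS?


DPS = damage * attack_speed
= 50 * 2.4
= 120.0

120.0 DPS


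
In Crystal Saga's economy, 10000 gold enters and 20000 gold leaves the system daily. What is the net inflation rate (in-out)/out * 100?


Net gold = 10000 - 20000 = -10000
Inflation rate = net / sunk * 100 = -10000 / 20000 * 100
= -0.5 * 100
= -50.00%

-50.00%


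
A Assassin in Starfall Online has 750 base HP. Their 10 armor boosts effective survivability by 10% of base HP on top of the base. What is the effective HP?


EHP = 750 * (1 + 10/100)
= 750 * (1 + 0.1)
= 750 * 1.1
= 825.0

825.0 EHP


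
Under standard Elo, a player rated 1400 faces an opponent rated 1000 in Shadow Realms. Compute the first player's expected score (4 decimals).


Elo expected score: Ea = 1/(1 + 10^((Rb-Ra)/400))
Rb - Ra = 1000 - 1400 = -400
(Rb-Ra)/400 = -400/400 = -1.0
10^-1.0 = 0.1
Ea = 1/(1 + 0.1) = 1/1.1 = 0.9091

0.9091


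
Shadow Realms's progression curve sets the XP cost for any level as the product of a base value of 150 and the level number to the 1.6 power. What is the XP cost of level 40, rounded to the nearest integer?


XP = 150 * level^1.6
Substitute level = 40:
XP = 150 * 40^1.6
= 150 * 365.844
= 54877

54877 XP


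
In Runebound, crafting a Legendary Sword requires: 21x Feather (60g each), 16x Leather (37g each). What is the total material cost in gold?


Cost breakdown:
  Feather: 21 * 60 = 1260
  Leather: 16 * 37 = 592
Total = 1260 + 592 = 1852

1852 gold


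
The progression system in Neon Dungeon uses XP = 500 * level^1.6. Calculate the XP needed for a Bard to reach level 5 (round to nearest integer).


XP = 500 * level^1.6
Substitute level = 5:
XP = 500 * 5^1.6
= 500 * 13.1326
= 6566

6566 XP


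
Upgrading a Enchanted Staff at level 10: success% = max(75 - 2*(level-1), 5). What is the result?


raw_rate = 75 - 2 * (10 - 1)
= 75 - 2 * 9
= 75 - 18
= 57
Apply floor: max(57, 5) = 57%

57%


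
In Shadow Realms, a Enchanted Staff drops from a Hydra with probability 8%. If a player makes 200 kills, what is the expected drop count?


Expected drops = kills * (drop_rate / 100)
= 200 * (8 / 100)
= 200 * 0.08
= 16.0

16.0 drops


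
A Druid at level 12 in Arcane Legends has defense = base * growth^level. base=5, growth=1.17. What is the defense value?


value = base * growth^level
= 5 * 1.17^12
= 5 * 6.580067
= 32.90

32.90 defense


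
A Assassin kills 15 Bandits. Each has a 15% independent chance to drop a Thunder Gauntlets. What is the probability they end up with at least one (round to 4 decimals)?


P(at least one) = 1 - P(none) = 1 - (1-p)^n
p = 15/100 = 0.15
1 - p = 0.85
(1 - p)^15 = 0.85^15 = 0.087354
P(at least one) = 1 - 0.087354 = 0.9126

0.9126


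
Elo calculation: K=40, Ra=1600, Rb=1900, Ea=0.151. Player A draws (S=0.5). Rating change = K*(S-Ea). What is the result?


Elo update: delta = K * (S - Ea), where S = 0.5 (draws)
S - Ea = 0.5 - 0.151 = 0.349
Rating change = 40 * 0.349
= 13.96

13.96 rating points


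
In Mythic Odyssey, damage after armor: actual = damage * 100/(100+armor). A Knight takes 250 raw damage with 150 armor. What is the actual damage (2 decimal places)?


actual = 250 * 100 / (100 + 150)
= 250 * 100 / 250
= 25000 / 250
= 100.00

100.00 damage


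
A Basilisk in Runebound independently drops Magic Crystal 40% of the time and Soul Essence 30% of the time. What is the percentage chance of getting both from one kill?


For independent events, P(both) = P(A) * P(B)
= 40% * 30%
= 1200 / 100 %
= 12.0%

12.0%


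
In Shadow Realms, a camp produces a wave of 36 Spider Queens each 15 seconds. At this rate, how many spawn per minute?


Spawns per minute = count * (60 / interval)
= 36 * (60 / 15)
= 36 * 4.0
= 144.0

144.0 per minute


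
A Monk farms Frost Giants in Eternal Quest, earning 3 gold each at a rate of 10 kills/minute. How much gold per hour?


Gold per minute = 3 * 10 = 30
Gold per hour = 30 * 60 = 1800

1800 gold/hour


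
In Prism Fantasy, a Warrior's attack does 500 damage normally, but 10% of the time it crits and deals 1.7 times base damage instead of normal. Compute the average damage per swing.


E[dmg] = base * (1 + crit_chance * (crit_mult - 1))
cc as decimal = 10/100 = 0.1
cm - 1 = 1.7 - 1 = 0.7
Bonus factor = 0.1 * 0.7 = 0.07
Total multiplier = 1 + 0.07 = 1.07
Expected damage = 500 * 1.07 = 535.00

535.00 damage


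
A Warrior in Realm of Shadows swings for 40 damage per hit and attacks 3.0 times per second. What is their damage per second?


DPS = damage * attack_speed
= 40 * 3.0
= 120.0

120.0 DPS


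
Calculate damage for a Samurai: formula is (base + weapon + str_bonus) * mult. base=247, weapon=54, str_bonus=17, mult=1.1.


Sum base + weapon + str = 247 + 54 + 17 = 318
Multiply by 1.1:
318 * 1.1 = 349.8

349.8 damage


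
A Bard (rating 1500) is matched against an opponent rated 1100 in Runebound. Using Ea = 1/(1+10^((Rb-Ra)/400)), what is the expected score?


Elo expected score: Ea = 1/(1 + 10^((Rb-Ra)/400))
Rb - Ra = 1100 - 1500 = -400
(Rb-Ra)/400 = -400/400 = -1.0
10^-1.0 = 0.1
Ea = 1/(1 + 0.1) = 1/1.1 = 0.9091

0.9091


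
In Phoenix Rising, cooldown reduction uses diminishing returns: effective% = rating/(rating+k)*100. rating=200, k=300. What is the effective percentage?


effective% = rating / (rating + k) * 100
= 200 / (200 + 300) * 100
= 200 / 500 * 100
= 0.4 * 100
= 40.00%

40.00%


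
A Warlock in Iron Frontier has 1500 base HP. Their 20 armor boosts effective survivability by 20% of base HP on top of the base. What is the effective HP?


EHP = 1500 * (1 + 20/100)
= 1500 * (1 + 0.2)
= 1500 * 1.2
= 1800.0

1800.0 EHP


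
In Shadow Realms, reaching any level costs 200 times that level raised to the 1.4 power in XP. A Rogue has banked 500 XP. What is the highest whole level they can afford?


XP = 200 * level^1.4, so level = (XP / 200)^(1/1.4)
= (500 / 200)^(1/1.4)
= 2.5^0.7143
= 1.9242
Floor: level = 1

level 1


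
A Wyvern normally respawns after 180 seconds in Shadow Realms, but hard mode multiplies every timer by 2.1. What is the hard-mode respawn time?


Respawn time = base * multiplier
= 180 * 2.1
= 378.0 seconds

378.0 seconds


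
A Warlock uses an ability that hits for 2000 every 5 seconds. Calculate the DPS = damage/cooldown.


DPS = damage / cooldown
= 2000 / 5
= 400.00

400.00 DPS


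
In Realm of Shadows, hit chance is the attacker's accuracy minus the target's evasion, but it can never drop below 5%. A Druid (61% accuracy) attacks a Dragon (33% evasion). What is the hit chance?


accuracy - evasion = 61 - 33 = 28
Apply floor: max(28, 5) = 28
Hit chance = 28%

28%


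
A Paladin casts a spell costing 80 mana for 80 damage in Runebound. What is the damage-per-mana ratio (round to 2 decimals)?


Efficiency = damage / mana
= 80 / 80
= 1.00

1.00 dmg/mana


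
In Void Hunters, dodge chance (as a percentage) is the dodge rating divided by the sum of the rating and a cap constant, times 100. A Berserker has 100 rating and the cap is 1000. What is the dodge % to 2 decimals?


dodge% = 100 / (100 + 1000) * 100
= 100 / 1100 * 100
= 0.090909 * 100
= 9.09%

9.09%


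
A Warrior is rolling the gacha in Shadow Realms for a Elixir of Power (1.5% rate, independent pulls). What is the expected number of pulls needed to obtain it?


Expected pulls for a geometric distribution = 1/p = 100 / rate%
= 100 / 1.5
= 66.67

66.67 pulls


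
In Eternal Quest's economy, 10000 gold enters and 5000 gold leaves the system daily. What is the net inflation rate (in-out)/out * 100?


Net gold = 10000 - 5000 = 5000
Inflation rate = net / sunk * 100 = 5000 / 5000 * 100
= 1.0 * 100
= 100.00%

100.00%


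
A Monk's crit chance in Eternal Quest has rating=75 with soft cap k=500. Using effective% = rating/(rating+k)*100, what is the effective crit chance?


effective% = rating / (rating + k) * 100
= 75 / (75 + 500) * 100
= 75 / 575 * 100
= 0.130435 * 100
= 13.04%

13.04%


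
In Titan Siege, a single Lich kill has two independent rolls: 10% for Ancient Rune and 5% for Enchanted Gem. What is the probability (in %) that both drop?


For independent events, P(both) = P(A) * P(B)
= 10% * 5%
= 50 / 100 %
= 0.5%

0.5%


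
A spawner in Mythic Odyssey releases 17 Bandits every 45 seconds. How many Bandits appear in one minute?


Spawns per minute = count * (60 / interval)
= 17 * (60 / 45)
= 17 * 1.3333
= 22.67

22.67 per minute


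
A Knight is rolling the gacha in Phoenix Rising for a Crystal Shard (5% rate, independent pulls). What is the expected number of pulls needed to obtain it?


Expected pulls for a geometric distribution = 1/p = 100 / rate%
= 100 / 5
= 20.0

20.0 pulls


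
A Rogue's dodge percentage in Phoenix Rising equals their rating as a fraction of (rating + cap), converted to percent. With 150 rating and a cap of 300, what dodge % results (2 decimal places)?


dodge% = 150 / (150 + 300) * 100
= 150 / 450 * 100
= 0.333333 * 100
= 33.33%

33.33%


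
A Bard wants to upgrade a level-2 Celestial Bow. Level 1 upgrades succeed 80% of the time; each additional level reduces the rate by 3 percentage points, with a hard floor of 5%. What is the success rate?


raw_rate = 80 - 3 * (2 - 1)
= 80 - 3 * 1
= 80 - 3
= 77
Apply floor: max(77, 5) = 77%

77%


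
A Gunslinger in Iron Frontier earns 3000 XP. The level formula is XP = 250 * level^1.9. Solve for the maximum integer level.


XP = 250 * level^1.9, so level = (XP / 250)^(1/1.9)
= (3000 / 250)^(1/1.9)
= 12.0^0.5263
= 3.6982
Floor: level = 3

level 3


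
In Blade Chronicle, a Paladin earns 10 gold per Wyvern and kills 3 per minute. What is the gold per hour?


Gold per minute = 10 * 3 = 30
Gold per hour = 30 * 60 = 1800

1800 gold/hour


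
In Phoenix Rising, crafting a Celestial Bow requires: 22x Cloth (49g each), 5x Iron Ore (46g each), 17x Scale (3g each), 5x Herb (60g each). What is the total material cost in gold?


Cost breakdown:
  Cloth: 22 * 49 = 1078
  Iron Ore: 5 * 46 = 230
  Scale: 17 * 3 = 51
  Herb: 5 * 60 = 300
Total = 1078 + 230 + 51 + 300 = 1659

1659 gold


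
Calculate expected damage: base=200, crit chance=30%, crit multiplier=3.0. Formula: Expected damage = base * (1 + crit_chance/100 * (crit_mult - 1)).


E[dmg] = base * (1 + crit_chance * (crit_mult - 1))
cc as decimal = 30/100 = 0.3
cm - 1 = 3.0 - 1 = 2.0
Bonus factor = 0.3 * 2.0 = 0.6
Total multiplier = 1 + 0.6 = 1.6
Expected damage = 200 * 1.6 = 320.00

320.00 damage


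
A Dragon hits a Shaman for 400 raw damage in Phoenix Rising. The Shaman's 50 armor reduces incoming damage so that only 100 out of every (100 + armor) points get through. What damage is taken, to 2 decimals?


actual = 400 * 100 / (100 + 50)
= 400 * 100 / 150
= 40000 / 150
= 266.67

266.67 damage


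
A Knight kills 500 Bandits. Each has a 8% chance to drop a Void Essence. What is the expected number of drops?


Expected drops = kills * (drop_rate / 100)
= 500 * (8 / 100)
= 500 * 0.08
= 40.0

40.0 drops


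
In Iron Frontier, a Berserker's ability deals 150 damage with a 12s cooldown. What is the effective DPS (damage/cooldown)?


DPS = damage / cooldown
= 150 / 12
= 12.50

12.50 DPS


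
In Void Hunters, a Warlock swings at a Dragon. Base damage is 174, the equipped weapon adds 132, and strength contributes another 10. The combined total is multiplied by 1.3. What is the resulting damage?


Sum base + weapon + str = 174 + 132 + 10 = 316
Multiply by 1.3:
316 * 1.3 = 410.8

410.8 damage


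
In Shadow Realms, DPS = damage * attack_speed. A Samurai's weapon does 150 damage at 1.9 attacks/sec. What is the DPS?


DPS = damage * attack_speed
= 150 * 1.9
= 285.0

285.0 DPS


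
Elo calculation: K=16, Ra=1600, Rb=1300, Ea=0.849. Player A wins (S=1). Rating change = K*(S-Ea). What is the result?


Elo update: delta = K * (S - Ea), where S = 1 (wins)
S - Ea = 1 - 0.849 = 0.151
Rating change = 16 * 0.151
= 2.42

2.42 rating points


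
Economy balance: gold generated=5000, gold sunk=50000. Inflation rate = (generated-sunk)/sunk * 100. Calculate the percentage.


Net gold = 5000 - 50000 = -45000
Inflation rate = net / sunk * 100 = -45000 / 50000 * 100
= -0.9 * 100
= -90.00%

-90.00%


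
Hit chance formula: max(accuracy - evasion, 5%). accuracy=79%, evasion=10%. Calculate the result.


accuracy - evasion = 79 - 10 = 69
Apply floor: max(69, 5) = 69
Hit chance = 69%

69%


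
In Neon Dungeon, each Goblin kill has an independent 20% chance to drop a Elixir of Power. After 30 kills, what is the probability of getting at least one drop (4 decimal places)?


P(at least one) = 1 - P(none) = 1 - (1-p)^n
p = 20/100 = 0.2
1 - p = 0.8
(1 - p)^30 = 0.8^30 = 0.001238
P(at least one) = 1 - 0.001238 = 0.9988

0.9988


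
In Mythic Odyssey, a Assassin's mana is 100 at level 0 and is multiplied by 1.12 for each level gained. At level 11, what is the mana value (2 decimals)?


value = base * growth^level
= 100 * 1.12^11
= 100 * 3.47854999
= 347.85

347.85 mana


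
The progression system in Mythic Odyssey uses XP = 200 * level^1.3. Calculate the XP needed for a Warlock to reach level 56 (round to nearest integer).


XP = 200 * level^1.3
Substitute level = 56:
XP = 200 * 56^1.3
= 200 * 187.346
= 37469

37469 XP


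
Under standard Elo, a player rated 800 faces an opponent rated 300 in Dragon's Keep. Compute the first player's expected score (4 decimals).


Elo expected score: Ea = 1/(1 + 10^((Rb-Ra)/400))
Rb - Ra = 300 - 800 = -500
(Rb-Ra)/400 = -500/400 = -1.25
10^-1.25 = 0.056234
Ea = 1/(1 + 0.056234) = 1/1.056234 = 0.9468

0.9468


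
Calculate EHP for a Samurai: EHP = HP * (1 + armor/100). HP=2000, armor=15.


EHP = 2000 * (1 + 15/100)
= 2000 * (1 + 0.15)
= 2000 * 1.15
= 2300.0

2300.0 EHP


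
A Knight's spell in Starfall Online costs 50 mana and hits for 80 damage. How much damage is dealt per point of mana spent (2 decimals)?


Efficiency = damage / mana
= 80 / 50
= 1.60

1.60 dmg/mana


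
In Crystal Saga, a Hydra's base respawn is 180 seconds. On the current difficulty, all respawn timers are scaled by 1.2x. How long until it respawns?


Respawn time = base * multiplier
= 180 * 1.2
= 216.0 seconds

216.0 seconds


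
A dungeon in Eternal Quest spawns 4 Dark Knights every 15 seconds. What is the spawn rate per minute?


Spawns per minute = count * (60 / interval)
= 4 * (60 / 15)
= 4 * 4.0
= 16.0

16.0 per minute


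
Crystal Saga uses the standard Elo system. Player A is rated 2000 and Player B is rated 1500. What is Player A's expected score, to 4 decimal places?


Elo expected score: Ea = 1/(1 + 10^((Rb-Ra)/400))
Rb - Ra = 1500 - 2000 = -500
(Rb-Ra)/400 = -500/400 = -1.25
10^-1.25 = 0.056234
Ea = 1/(1 + 0.056234) = 1/1.056234 = 0.9468

0.9468


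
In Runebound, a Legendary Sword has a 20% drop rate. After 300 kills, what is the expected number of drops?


Expected drops = kills * (drop_rate / 100)
= 300 * (20 / 100)
= 300 * 0.2
= 60.0

60.0 drops


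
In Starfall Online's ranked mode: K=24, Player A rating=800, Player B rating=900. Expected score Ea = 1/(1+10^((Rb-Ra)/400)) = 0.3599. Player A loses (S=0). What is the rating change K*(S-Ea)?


Elo update: delta = K * (S - Ea), where S = 0 (loses)
S - Ea = 0 - 0.3599 = -0.3599
Rating change = 24 * -0.3599
= -8.64

-8.64 rating points


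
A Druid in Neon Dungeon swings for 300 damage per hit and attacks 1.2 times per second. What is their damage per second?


DPS = damage * attack_speed
= 300 * 1.2
= 360.0

360.0 DPS


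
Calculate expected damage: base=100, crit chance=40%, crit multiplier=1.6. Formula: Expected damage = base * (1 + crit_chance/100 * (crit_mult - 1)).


E[dmg] = base * (1 + crit_chance * (crit_mult - 1))
cc as decimal = 40/100 = 0.4
cm - 1 = 1.6 - 1 = 0.6
Bonus factor = 0.4 * 0.6 = 0.24
Total multiplier = 1 + 0.24 = 1.24
Expected damage = 100 * 1.24 = 124.00

124.00 damage


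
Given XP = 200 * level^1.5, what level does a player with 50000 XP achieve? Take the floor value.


XP = 200 * level^1.5, so level = (XP / 200)^(1/1.5)
= (50000 / 200)^(1/1.5)
= 250.0^0.6667
= 39.685
Floor: level = 39

level 39
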